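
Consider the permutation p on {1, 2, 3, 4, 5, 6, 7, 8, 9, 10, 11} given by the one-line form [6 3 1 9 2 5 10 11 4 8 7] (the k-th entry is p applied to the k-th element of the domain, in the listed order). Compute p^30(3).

3

Tracing 3 → 1 → … returns to 3 after 5 steps, so 3 lies in a 5-cycle (1 6 5 2 3).
On a 5-cycle, p^5 is the identity, so p^30 = p^0 there (30 ≡ 0 mod 5).
So p^30(3) = 3.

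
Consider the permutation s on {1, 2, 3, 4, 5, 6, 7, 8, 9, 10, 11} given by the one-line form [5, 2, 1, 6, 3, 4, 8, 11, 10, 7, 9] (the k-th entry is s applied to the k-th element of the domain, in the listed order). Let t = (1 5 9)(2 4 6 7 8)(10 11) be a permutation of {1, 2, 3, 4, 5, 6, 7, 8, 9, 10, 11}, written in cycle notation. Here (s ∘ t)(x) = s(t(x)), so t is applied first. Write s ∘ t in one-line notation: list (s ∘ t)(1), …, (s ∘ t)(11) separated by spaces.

3 6 1 4 10 8 11 2 5 9 7

Chase each element through t then s: 1 → 5 → 3; 2 → 4 → 6; 3 → 3 → 1; 4 → 6 → 4; 5 → 9 → 10; 6 → 7 → 8; 7 → 8 → 11; 8 → 2 → 2; 9 → 1 → 5; 10 → 11 → 9; 11 → 10 → 7.
Collecting the images, s ∘ t = [3 6 1 4 10 8 11 2 5 9 7].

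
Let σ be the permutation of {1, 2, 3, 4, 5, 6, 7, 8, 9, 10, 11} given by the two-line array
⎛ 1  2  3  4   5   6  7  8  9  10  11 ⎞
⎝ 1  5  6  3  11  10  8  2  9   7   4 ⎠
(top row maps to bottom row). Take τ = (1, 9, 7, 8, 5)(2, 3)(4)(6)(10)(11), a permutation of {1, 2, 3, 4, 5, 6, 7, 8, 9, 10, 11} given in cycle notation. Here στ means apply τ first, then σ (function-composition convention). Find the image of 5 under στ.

First apply τ: τ(5) = 1, then σ(1) = 1. Thus (στ)(5) = 1.

1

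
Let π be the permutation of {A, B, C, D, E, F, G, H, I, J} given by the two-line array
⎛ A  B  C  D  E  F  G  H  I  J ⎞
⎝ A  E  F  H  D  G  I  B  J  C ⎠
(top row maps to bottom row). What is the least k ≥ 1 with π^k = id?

Writing π as disjoint cycles, the cycle lengths are 5, 4, 1.
The order is lcm(5, 4) = 20.

20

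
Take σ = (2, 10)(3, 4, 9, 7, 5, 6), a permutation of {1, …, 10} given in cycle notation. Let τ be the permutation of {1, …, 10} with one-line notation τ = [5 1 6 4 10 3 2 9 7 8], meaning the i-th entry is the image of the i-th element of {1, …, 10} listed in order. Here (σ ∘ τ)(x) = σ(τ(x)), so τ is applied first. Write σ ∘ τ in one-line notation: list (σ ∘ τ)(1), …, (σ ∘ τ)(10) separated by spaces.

(σ ∘ τ)(x) = σ(τ(x)). Computing each image: σ(τ(1)) = σ(5) = 6, σ(τ(2)) = σ(1) = 1, σ(τ(3)) = σ(6) = 3, σ(τ(4)) = σ(4) = 9, σ(τ(5)) = σ(10) = 2, σ(τ(6)) = σ(3) = 4, σ(τ(7)) = σ(2) = 10, σ(τ(8)) = σ(9) = 7, σ(τ(9)) = σ(7) = 5, σ(τ(10)) = σ(8) = 8.
Hence σ ∘ τ = [6 1 3 9 2 4 10 7 5 8].

6 1 3 9 2 4 10 7 5 8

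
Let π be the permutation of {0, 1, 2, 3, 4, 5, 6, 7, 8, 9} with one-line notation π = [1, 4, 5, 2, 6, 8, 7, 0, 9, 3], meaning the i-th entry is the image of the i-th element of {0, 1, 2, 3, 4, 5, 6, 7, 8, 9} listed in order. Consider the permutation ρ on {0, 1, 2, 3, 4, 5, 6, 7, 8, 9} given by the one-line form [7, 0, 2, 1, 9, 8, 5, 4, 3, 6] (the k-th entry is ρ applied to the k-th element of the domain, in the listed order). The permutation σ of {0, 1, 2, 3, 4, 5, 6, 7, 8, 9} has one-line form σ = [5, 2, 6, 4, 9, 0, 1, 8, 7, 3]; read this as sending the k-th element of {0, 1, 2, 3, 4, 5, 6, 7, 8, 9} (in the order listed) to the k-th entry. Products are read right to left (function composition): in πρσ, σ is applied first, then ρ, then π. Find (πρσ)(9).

Chase 9: σ(9) = 3; ρ(3) = 1; π(1) = 4. Hence (πρσ)(9) = 4.

4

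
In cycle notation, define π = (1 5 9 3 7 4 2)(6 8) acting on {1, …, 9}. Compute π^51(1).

1 lies in the 7-cycle (1 5 9 3 7 4 2).
Since the cycle has length 7, π^51 acts on it the same as π^2 (51 mod 7 = 2).
Stepping 2 places around the cycle: 1 → 5 → 9.

9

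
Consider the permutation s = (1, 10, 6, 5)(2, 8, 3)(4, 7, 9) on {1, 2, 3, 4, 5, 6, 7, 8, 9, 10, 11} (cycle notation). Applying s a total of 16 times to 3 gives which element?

2

3 lies in the 3-cycle (2, 8, 3).
On a 3-cycle, s^3 is the identity, so s^16 = s^1 there (16 ≡ 1 mod 3).
Advancing 1 step from 3: 3 → 2.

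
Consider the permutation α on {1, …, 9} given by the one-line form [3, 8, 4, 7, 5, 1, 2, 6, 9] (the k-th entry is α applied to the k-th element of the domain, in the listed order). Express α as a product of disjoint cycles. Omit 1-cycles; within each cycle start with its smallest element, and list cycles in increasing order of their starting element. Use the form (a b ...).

Iterating α from 1 gives 1 → 3 → 4 → 7 → 2 → 8 → 6 → 1; that is the 7-cycle (1 3 4 7 2 8 6).
Repeating from the next unused element and collecting all non-trivial cycles gives (1 3 4 7 2 8 6).

(1 3 4 7 2 8 6)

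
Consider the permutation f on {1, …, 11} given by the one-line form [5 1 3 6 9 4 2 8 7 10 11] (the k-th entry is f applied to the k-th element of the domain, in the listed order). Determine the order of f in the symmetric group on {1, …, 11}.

10

Writing f as disjoint cycles, the cycle lengths are 5, 2, 1, 1, 1, 1.
The order is lcm(5, 2) = 10.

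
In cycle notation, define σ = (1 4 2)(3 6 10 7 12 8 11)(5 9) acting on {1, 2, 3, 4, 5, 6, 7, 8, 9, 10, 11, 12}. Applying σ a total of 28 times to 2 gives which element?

1

2 lies in the 3-cycle (1 4 2).
Powers repeat with period 3 on this cycle, and 28 mod 3 = 1, so σ^28(2) = σ^1(2).
Advancing 1 step from 2: 2 → 1.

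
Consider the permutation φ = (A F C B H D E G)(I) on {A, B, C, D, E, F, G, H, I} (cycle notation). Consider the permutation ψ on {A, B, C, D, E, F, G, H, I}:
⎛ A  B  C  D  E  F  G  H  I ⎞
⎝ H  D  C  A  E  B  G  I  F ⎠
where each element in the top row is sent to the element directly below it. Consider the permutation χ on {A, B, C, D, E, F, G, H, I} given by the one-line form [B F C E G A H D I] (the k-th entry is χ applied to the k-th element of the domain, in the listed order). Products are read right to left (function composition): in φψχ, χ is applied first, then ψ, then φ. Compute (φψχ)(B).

H

Apply the permutations in order: χ(B) = F, then ψ(F) = B, then φ(B) = H. So (φψχ)(B) = H.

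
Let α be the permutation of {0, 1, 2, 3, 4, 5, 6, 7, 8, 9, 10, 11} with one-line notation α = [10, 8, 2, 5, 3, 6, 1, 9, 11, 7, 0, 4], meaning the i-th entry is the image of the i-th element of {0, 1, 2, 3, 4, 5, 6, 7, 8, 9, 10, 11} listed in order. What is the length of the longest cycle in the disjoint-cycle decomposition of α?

Decomposing into disjoint cycles gives (0, 10)(1, 8, 11, 4, 3, 5, 6)(7, 9); the longest has length 7.

7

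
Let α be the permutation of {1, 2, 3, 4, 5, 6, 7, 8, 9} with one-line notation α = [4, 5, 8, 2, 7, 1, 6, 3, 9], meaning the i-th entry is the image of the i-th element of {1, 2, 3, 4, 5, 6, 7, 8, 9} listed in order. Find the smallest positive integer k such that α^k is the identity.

Writing α as disjoint cycles, the cycle lengths are 6, 2, 1.
The order is lcm(6, 2) = 6.

6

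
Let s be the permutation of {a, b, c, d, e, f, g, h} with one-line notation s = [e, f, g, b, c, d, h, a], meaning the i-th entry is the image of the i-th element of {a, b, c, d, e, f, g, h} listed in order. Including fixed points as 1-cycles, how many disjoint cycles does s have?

The cycle decomposition is (a, e, c, g, h)(b, f, d), which has 2 cycles (counting 1-cycles).

2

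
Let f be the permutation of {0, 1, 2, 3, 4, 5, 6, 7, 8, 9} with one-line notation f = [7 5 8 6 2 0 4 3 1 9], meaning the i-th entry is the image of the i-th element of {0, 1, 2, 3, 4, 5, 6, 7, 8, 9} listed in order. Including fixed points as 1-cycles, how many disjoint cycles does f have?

2

The cycle decomposition is (0 7 3 6 4 2 8 1 5)(9), which has 2 cycles (counting 1-cycles).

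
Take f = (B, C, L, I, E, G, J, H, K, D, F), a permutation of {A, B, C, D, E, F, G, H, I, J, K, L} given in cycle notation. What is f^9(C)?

C lies in the 11-cycle (B, C, L, I, E, G, J, H, K, D, F).
Advancing 9 steps from C: C → L → I → E → G → J → H → K → D → F.

F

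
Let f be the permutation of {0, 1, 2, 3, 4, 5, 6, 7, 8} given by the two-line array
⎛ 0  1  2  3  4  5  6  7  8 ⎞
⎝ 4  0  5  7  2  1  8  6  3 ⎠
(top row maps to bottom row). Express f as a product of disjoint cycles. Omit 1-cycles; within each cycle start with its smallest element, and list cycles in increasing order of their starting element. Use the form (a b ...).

(0 4 2 5 1)(3 7 6 8)

Iterating f from 0 gives 0 → 4 → 2 → 5 → 1 → 0; that is the 5-cycle (0 4 2 5 1).
Repeating from the next unused element and collecting all non-trivial cycles gives (0 4 2 5 1)(3 7 6 8).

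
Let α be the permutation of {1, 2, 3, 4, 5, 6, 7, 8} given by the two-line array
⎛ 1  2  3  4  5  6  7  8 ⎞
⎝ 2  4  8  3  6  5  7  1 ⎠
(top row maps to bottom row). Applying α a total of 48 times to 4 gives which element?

Tracing 4 → 3 → … returns to 4 after 5 steps, so 4 lies in a 5-cycle (1, 2, 4, 3, 8).
Powers repeat with period 5 on this cycle, and 48 mod 5 = 3, so α^48(4) = α^3(4).
Advancing 3 steps from 4: 4 → 3 → 8 → 1.

1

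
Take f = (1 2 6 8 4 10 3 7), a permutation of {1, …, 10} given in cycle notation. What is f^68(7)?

7 lies in the 8-cycle (1 2 6 8 4 10 3 7).
On an 8-cycle, f^8 is the identity, so f^68 = f^4 there (68 ≡ 4 mod 8).
Advancing 4 steps from 7: 7 → 1 → 2 → 6 → 8.

8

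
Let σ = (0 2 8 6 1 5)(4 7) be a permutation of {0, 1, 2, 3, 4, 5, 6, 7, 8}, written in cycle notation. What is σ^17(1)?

6

1 lies in the 6-cycle (0 2 8 6 1 5).
Since the cycle has length 6, σ^17 acts on it the same as σ^5 (17 mod 6 = 5).
Stepping 5 places around the cycle: 1 → 5 → 0 → 2 → 8 → 6.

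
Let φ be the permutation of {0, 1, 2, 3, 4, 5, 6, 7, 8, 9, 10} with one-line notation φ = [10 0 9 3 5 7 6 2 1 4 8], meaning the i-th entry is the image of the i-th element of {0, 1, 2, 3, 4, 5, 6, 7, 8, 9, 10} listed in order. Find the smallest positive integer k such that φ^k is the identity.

The disjoint-cycle form of φ has cycle lengths 5, 4, 1, 1.
The order is lcm(5, 4) = 20.

20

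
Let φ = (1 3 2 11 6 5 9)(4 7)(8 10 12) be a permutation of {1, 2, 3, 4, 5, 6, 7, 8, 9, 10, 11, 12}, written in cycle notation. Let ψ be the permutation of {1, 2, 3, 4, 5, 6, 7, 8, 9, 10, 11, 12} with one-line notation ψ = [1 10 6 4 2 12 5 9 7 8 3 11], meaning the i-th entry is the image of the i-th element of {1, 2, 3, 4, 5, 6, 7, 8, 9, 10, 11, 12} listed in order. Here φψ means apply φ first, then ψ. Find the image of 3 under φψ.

(φψ)(3) = ψ(φ(3)). φ(3) = 2, then ψ(2) = 10. So (φψ)(3) = 10.

10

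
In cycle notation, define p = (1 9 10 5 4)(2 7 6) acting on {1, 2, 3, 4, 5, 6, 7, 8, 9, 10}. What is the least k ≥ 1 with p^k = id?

15

The cycle type of p is (5, 3, 1, 1).
The order is lcm(5, 3) = 15.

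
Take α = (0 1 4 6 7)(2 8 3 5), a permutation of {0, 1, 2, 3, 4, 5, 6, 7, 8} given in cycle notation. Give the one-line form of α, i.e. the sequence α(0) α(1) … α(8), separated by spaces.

1 4 8 5 6 2 7 0 3

Reading each image from the cycles: 0↦1, 1↦4, 2↦8, 3↦5, 4↦6, 5↦2, 6↦7, 7↦0, 8↦3.
Listing these in domain order gives 1 4 8 5 6 2 7 0 3.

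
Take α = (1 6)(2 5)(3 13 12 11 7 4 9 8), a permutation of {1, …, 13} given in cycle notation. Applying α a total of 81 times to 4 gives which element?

9

4 lies in the 8-cycle (3 13 12 11 7 4 9 8).
On an 8-cycle, α^8 is the identity, so α^81 = α^1 there (81 ≡ 1 mod 8).
Stepping 1 place around the cycle: 4 → 9.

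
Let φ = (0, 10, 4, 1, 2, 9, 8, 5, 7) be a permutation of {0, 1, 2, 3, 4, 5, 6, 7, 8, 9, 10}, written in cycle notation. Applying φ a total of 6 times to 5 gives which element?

2

5 lies in the 9-cycle (0, 10, 4, 1, 2, 9, 8, 5, 7).
Advancing 6 steps from 5: 5 → 7 → 0 → 10 → 4 → 1 → 2.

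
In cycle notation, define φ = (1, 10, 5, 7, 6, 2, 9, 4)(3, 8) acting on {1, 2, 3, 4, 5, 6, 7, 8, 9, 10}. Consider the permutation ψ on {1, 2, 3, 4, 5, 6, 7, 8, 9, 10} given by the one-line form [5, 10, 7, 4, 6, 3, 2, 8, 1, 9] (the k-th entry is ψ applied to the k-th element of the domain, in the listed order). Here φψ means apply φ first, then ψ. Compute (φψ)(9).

(φψ)(9) = ψ(φ(9)). φ(9) = 4, then ψ(4) = 4. So (φψ)(9) = 4.

4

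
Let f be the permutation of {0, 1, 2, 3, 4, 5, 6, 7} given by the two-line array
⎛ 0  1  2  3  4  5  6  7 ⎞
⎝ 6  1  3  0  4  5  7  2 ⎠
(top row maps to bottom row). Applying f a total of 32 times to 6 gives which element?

Tracing 6 → 7 → … returns to 6 after 5 steps, so 6 lies in a 5-cycle (0, 6, 7, 2, 3).
Powers repeat with period 5 on this cycle, and 32 mod 5 = 2, so f^32(6) = f^2(6).
Stepping 2 places around the cycle: 6 → 7 → 2.

2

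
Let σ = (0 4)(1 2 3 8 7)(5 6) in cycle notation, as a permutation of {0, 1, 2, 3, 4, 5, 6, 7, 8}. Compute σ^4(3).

3 lies in the 5-cycle (1 2 3 8 7).
Advancing 4 steps from 3: 3 → 8 → 7 → 1 → 2.

2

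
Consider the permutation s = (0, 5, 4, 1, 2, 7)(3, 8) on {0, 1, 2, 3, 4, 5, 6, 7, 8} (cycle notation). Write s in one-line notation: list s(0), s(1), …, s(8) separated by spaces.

Each element maps to the next entry in its cycle (wrapping to the front): 0→5, 1→2, 2→7, 3→8, 4→1, 5→4, 6→6, 7→0, 8→3.
So the one-line form is 5 2 7 8 1 4 6 0 3.

5 2 7 8 1 4 6 0 3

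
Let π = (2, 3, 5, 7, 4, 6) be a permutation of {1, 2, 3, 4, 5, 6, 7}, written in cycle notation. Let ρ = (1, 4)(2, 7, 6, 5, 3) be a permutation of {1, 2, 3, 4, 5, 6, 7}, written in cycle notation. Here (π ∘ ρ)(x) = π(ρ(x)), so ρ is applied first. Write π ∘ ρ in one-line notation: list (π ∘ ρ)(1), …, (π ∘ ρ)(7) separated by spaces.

(π ∘ ρ)(x) = π(ρ(x)). Computing each image: π(ρ(1)) = π(4) = 6, π(ρ(2)) = π(7) = 4, π(ρ(3)) = π(2) = 3, π(ρ(4)) = π(1) = 1, π(ρ(5)) = π(3) = 5, π(ρ(6)) = π(5) = 7, π(ρ(7)) = π(6) = 2.
Hence π ∘ ρ = [6 4 3 1 5 7 2].

6 4 3 1 5 7 2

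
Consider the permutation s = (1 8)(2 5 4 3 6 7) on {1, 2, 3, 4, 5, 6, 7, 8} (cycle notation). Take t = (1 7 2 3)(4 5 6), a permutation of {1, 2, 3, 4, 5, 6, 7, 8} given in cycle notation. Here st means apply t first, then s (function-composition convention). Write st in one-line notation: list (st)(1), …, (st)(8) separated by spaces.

(st)(x) = s(t(x)). Computing each image: s(t(1)) = s(7) = 2, s(t(2)) = s(3) = 6, s(t(3)) = s(1) = 8, s(t(4)) = s(5) = 4, s(t(5)) = s(6) = 7, s(t(6)) = s(4) = 3, s(t(7)) = s(2) = 5, s(t(8)) = s(8) = 1.
Hence st = [2 6 8 4 7 3 5 1].

2 6 8 4 7 3 5 1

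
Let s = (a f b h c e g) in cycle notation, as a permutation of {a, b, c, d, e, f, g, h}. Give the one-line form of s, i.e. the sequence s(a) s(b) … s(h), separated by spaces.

f h e d g b a c

Image by image: a↦f, b↦h, c↦e, d↦d, e↦g, f↦b, g↦a, h↦c.
So the one-line form is f h e d g b a c.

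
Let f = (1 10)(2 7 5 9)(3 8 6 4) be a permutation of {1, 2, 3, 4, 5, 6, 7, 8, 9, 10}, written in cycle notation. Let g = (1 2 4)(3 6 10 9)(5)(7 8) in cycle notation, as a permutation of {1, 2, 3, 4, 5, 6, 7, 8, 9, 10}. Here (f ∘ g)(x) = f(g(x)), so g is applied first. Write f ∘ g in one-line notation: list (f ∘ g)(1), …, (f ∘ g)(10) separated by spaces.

For each element, apply g then f: 1 → 2 → 7; 2 → 4 → 3; 3 → 6 → 4; 4 → 1 → 10; 5 → 5 → 9; 6 → 10 → 1; 7 → 8 → 6; 8 → 7 → 5; 9 → 3 → 8; 10 → 9 → 2.
So f ∘ g in one-line form is 7 3 4 10 9 1 6 5 8 2.

7 3 4 10 9 1 6 5 8 2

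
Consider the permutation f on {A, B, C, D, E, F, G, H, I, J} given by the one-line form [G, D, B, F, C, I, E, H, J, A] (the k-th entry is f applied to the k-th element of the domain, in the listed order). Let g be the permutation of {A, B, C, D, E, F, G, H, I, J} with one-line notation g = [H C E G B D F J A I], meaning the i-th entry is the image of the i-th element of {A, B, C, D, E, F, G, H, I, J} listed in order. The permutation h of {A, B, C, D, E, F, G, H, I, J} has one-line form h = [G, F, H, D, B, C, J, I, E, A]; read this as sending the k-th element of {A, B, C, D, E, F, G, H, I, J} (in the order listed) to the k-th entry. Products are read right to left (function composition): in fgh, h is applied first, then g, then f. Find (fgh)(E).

(fgh)(E) = f(g(h(E))). h(E) = B, then g(B) = C, then f(C) = B, so the result is B.

B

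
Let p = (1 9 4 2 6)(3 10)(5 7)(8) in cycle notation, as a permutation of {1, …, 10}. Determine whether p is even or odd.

The cycle lengths are 5, 2, 2, 1.
A cycle is odd iff its length is even; p has 2 even-length cycles, so sgn(p) = (−1)^2 and p is even.

even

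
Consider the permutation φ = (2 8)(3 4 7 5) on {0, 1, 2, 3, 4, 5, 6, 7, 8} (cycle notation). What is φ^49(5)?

5 lies in the 4-cycle (3 4 7 5).
Since the cycle has length 4, φ^49 acts on it the same as φ^1 (49 mod 4 = 1).
Advancing 1 step from 5: 5 → 3.

3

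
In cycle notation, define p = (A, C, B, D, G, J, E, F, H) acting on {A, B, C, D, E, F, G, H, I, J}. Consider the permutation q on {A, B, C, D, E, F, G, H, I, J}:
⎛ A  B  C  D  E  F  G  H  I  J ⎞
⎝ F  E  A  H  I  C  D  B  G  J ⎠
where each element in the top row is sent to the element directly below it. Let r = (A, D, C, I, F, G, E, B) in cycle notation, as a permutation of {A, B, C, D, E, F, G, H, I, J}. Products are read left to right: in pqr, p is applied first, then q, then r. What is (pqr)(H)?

(pqr)(H) = r(q(p(H))). p(H) = A, then q(A) = F, then r(F) = G, so the result is G.

G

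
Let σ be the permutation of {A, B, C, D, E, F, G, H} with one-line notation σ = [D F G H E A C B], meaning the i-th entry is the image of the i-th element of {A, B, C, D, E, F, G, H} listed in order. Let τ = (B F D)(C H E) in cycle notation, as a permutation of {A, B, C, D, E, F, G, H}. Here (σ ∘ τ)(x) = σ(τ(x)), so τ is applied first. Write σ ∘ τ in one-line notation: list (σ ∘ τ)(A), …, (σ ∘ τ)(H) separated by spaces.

D A B F G H C E

(σ ∘ τ)(x) = σ(τ(x)). Computing each image: σ(τ(A)) = σ(A) = D, σ(τ(B)) = σ(F) = A, σ(τ(C)) = σ(H) = B, σ(τ(D)) = σ(B) = F, σ(τ(E)) = σ(C) = G, σ(τ(F)) = σ(D) = H, σ(τ(G)) = σ(G) = C, σ(τ(H)) = σ(E) = E.
Hence σ ∘ τ = [D A B F G H C E].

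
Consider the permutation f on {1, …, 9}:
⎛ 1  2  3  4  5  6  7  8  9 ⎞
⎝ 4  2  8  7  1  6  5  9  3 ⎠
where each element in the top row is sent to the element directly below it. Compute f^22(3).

8

Tracing 3 → 8 → … returns to 3 after 3 steps, so 3 lies in a 3-cycle (3, 8, 9).
On a 3-cycle, f^3 is the identity, so f^22 = f^1 there (22 ≡ 1 mod 3).
Advancing 1 step from 3: 3 → 8.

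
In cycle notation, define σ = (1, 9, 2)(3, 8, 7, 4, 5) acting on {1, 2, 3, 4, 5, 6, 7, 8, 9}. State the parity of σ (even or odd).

The cycle lengths are 5, 3, 1.
A cycle of length ℓ contributes ℓ−1 transpositions, so σ is a product of 4 + 2 = 6 transpositions — even.

even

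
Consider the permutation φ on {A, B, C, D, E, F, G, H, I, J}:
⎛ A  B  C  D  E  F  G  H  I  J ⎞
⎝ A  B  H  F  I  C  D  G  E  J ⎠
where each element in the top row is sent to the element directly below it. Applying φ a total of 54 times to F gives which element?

Tracing F → C → … returns to F after 5 steps, so F lies in a 5-cycle (C H G D F).
On a 5-cycle, φ^5 is the identity, so φ^54 = φ^4 there (54 ≡ 4 mod 5).
Stepping 4 places around the cycle: F → C → H → G → D.

D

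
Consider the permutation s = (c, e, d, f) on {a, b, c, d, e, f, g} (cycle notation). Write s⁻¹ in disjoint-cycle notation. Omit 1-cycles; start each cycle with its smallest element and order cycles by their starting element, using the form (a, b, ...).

Inverting a permutation written in cycle notation just reverses the order within every cycle.
Reversing each cycle of s and rotating so the smallest element leads gives (c, f, d, e).

(c, f, d, e)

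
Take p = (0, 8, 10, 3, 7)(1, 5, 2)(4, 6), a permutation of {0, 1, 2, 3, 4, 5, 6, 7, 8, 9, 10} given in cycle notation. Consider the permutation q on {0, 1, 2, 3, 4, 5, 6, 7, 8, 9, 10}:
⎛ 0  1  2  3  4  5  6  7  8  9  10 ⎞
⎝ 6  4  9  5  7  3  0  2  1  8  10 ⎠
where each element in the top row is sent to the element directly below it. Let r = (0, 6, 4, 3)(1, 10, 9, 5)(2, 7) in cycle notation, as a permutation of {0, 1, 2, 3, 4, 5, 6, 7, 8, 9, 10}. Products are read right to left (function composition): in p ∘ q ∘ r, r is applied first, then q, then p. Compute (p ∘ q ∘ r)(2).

1

(p ∘ q ∘ r)(2) = p(q(r(2))). r(2) = 7, then q(7) = 2, then p(2) = 1, so the result is 1.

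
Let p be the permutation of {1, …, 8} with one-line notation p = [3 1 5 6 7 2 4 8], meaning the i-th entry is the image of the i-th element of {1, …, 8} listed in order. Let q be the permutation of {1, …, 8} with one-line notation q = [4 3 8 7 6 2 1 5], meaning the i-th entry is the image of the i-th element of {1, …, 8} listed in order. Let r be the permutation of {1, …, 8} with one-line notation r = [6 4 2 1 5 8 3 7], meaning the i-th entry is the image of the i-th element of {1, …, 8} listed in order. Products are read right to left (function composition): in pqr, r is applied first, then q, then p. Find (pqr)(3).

(pqr)(3) = p(q(r(3))). r(3) = 2, then q(2) = 3, then p(3) = 5, so the result is 5.

5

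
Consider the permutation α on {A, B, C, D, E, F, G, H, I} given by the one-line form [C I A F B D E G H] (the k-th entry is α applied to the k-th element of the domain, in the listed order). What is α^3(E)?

Tracing E → B → … returns to E after 5 steps, so E lies in a 5-cycle (B, I, H, G, E).
Stepping 3 places around the cycle: E → B → I → H.

H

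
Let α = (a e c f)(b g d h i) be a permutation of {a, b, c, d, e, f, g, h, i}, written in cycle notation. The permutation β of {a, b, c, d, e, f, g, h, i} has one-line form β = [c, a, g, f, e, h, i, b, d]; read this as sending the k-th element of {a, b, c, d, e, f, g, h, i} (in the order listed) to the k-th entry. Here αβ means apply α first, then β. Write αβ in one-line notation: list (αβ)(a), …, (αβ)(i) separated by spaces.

(αβ)(x) = β(α(x)). Computing each image: β(α(a)) = β(e) = e, β(α(b)) = β(g) = i, β(α(c)) = β(f) = h, β(α(d)) = β(h) = b, β(α(e)) = β(c) = g, β(α(f)) = β(a) = c, β(α(g)) = β(d) = f, β(α(h)) = β(i) = d, β(α(i)) = β(b) = a.
Hence αβ = [e i h b g c f d a].

e i h b g c f d a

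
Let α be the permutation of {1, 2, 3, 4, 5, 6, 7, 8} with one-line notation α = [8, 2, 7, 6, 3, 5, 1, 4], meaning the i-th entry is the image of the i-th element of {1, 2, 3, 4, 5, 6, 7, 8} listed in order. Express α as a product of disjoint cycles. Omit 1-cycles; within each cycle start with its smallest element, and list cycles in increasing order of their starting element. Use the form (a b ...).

(1 8 4 6 5 3 7)

Start at 1 and follow images: 1 → 8 → 4 → 6 → 5 → 3 → 7 → 1, giving the cycle (1 8 4 6 5 3 7).
Repeating from the next unused element and collecting all non-trivial cycles gives (1 8 4 6 5 3 7).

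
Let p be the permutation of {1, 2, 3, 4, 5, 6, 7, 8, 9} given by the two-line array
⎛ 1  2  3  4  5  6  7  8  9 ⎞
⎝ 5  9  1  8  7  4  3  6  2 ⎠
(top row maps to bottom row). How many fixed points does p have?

No element satisfies p(x) = x, so there are 0 fixed points.

0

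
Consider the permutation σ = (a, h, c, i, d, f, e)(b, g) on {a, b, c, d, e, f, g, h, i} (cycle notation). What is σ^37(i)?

i lies in the 7-cycle (a, h, c, i, d, f, e).
Since the cycle has length 7, σ^37 acts on it the same as σ^2 (37 mod 7 = 2).
Advancing 2 steps from i: i → d → f.

f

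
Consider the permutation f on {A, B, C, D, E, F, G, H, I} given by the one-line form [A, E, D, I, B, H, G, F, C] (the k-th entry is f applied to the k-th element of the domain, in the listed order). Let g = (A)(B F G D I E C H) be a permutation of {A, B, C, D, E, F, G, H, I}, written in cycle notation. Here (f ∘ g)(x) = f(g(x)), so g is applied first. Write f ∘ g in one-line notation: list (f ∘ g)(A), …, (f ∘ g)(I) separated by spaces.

(f ∘ g)(x) = f(g(x)). Computing each image: f(g(A)) = f(A) = A, f(g(B)) = f(F) = H, f(g(C)) = f(H) = F, f(g(D)) = f(I) = C, f(g(E)) = f(C) = D, f(g(F)) = f(G) = G, f(g(G)) = f(D) = I, f(g(H)) = f(B) = E, f(g(I)) = f(E) = B.
Hence f ∘ g = [A H F C D G I E B].

A H F C D G I E B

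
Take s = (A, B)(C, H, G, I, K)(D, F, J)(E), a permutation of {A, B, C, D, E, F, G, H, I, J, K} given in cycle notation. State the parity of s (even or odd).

odd

The cycle lengths are 5, 3, 2, 1.
A cycle of length ℓ contributes ℓ−1 transpositions, so s is a product of 4 + 2 + 1 = 7 transpositions — odd.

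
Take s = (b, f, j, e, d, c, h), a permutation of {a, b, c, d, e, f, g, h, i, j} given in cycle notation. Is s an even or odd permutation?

The cycle lengths are 7, 1, 1, 1.
A cycle is odd iff its length is even; s has 0 even-length cycles, so sgn(s) = (−1)^0 and s is even.

even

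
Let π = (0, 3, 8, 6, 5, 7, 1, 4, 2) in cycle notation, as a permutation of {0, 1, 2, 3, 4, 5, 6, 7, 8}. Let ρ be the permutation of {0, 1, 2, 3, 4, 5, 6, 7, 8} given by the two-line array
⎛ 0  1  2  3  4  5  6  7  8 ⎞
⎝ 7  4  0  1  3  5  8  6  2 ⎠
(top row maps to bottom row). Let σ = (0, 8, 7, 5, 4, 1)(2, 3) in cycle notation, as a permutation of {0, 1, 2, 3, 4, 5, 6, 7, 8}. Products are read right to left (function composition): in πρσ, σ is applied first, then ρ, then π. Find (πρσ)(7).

Apply the permutations in order: σ(7) = 5, then ρ(5) = 5, then π(5) = 7. So (πρσ)(7) = 7.

7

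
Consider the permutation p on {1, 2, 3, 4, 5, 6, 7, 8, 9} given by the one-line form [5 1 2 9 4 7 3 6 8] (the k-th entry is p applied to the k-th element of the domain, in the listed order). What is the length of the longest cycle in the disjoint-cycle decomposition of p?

9

Decomposing into disjoint cycles gives (1, 5, 4, 9, 8, 6, 7, 3, 2); the longest has length 9.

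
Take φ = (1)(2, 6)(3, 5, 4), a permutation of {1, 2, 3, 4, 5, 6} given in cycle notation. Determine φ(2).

6

In the cycle (2, 6), 2 is followed by 6, so φ(2) = 6.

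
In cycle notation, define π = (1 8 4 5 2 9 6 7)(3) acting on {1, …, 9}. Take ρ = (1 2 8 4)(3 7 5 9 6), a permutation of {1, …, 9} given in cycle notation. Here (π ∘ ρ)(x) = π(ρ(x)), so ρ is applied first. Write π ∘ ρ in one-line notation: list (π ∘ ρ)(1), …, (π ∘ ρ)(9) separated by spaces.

(π ∘ ρ)(x) = π(ρ(x)). Computing each image: π(ρ(1)) = π(2) = 9, π(ρ(2)) = π(8) = 4, π(ρ(3)) = π(7) = 1, π(ρ(4)) = π(1) = 8, π(ρ(5)) = π(9) = 6, π(ρ(6)) = π(3) = 3, π(ρ(7)) = π(5) = 2, π(ρ(8)) = π(4) = 5, π(ρ(9)) = π(6) = 7.
Hence π ∘ ρ = [9 4 1 8 6 3 2 5 7].

9 4 1 8 6 3 2 5 7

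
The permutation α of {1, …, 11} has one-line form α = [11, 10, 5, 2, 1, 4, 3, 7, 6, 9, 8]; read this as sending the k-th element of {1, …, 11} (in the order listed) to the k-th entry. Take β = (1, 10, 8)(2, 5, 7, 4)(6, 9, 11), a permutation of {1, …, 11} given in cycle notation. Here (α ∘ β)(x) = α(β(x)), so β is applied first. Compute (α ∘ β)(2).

1

First apply β: β(2) = 5, then α(5) = 1. Thus (α ∘ β)(2) = 1.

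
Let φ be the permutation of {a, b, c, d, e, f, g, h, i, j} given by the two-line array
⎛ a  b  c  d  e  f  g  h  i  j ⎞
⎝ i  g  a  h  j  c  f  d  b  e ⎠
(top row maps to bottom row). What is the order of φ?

Writing φ as disjoint cycles, the cycle lengths are 6, 2, 2.
Since disjoint cycles commute, ord(φ) = lcm(6, 2, 2) = 6.

6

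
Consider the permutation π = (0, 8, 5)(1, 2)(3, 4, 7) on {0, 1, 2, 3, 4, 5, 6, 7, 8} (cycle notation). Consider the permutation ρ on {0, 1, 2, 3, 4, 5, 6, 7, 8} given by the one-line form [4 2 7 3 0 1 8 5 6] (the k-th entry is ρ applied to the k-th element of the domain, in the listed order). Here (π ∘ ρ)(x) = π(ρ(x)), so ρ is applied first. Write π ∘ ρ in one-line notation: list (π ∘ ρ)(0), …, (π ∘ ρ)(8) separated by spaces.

Chase each element through ρ then π: 0 → 4 → 7; 1 → 2 → 1; 2 → 7 → 3; 3 → 3 → 4; 4 → 0 → 8; 5 → 1 → 2; 6 → 8 → 5; 7 → 5 → 0; 8 → 6 → 6.
So π ∘ ρ in one-line form is 7 1 3 4 8 2 5 0 6.

7 1 3 4 8 2 5 0 6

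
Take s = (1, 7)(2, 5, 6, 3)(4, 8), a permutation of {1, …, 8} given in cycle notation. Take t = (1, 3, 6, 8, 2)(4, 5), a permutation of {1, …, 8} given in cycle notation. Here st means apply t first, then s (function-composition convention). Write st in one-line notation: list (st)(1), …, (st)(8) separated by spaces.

Chase each element through t then s: 1 → 3 → 2; 2 → 1 → 7; 3 → 6 → 3; 4 → 5 → 6; 5 → 4 → 8; 6 → 8 → 4; 7 → 7 → 1; 8 → 2 → 5.
So st in one-line form is 2 7 3 6 8 4 1 5.

2 7 3 6 8 4 1 5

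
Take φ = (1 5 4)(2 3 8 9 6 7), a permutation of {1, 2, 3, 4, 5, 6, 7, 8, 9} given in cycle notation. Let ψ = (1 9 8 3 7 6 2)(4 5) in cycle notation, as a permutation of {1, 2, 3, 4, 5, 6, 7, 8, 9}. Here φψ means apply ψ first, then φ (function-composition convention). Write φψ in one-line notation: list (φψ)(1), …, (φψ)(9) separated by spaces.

Chase each element through ψ then φ: 1 → 9 → 6; 2 → 1 → 5; 3 → 7 → 2; 4 → 5 → 4; 5 → 4 → 1; 6 → 2 → 3; 7 → 6 → 7; 8 → 3 → 8; 9 → 8 → 9.
Collecting the images, φψ = [6 5 2 4 1 3 7 8 9].

6 5 2 4 1 3 7 8 9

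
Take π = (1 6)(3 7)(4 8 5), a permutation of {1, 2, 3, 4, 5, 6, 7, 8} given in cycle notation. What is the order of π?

The cycle type of π is (3, 2, 2, 1).
The order is lcm(3, 2, 2) = 6.

6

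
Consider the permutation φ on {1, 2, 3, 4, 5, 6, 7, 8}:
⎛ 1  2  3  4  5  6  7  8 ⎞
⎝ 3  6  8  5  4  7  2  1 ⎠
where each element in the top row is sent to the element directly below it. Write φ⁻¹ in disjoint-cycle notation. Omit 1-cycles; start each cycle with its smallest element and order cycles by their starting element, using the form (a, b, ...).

The cycle decomposition of φ is (1, 3, 8)(2, 6, 7)(4, 5).
Reversing each cycle (and rotating so the smallest element leads) gives φ⁻¹ = (1, 8, 3)(2, 7, 6)(4, 5).

(1, 8, 3)(2, 7, 6)(4, 5)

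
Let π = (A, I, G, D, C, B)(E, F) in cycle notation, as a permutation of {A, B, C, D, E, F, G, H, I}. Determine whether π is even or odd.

even

The cycle lengths are 6, 2, 1.
A cycle of length ℓ contributes ℓ−1 transpositions, so π is a product of 5 + 1 = 6 transpositions — even.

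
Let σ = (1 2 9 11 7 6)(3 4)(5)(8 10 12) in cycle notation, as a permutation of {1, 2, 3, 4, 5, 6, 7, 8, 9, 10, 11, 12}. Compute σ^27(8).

8 lies in the 3-cycle (8 10 12).
Powers repeat with period 3 on this cycle, and 27 mod 3 = 0, so σ^27(8) = σ^0(8).
So σ^27(8) = 8.

8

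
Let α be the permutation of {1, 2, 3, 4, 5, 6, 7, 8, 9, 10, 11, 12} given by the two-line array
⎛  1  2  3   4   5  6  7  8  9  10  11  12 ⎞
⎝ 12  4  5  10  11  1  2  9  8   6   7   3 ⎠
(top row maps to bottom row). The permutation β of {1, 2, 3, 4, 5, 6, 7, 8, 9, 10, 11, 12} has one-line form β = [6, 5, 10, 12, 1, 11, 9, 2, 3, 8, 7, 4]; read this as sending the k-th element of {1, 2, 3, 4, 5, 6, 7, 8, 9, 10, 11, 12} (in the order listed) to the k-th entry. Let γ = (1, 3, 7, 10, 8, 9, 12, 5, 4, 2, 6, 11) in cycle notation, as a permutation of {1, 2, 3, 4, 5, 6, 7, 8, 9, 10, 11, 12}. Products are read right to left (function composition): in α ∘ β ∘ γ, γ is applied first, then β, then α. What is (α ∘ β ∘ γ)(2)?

7

Chase 2: γ(2) = 6; β(6) = 11; α(11) = 7. Hence (α ∘ β ∘ γ)(2) = 7.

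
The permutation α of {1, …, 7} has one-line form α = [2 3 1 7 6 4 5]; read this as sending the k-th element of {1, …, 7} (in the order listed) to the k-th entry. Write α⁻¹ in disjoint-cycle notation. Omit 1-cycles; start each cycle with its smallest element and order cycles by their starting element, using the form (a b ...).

(1 3 2)(4 6 5 7)

First write α in disjoint cycles: (1 2 3)(4 7 5 6).
The inverse reverses every cycle; in canonical form, α⁻¹ = (1 3 2)(4 6 5 7).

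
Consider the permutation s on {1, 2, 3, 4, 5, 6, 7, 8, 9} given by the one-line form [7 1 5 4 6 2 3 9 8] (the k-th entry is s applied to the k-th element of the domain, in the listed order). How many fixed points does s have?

The fixed points (elements with s(x) = x) are {4}, so there is 1.

1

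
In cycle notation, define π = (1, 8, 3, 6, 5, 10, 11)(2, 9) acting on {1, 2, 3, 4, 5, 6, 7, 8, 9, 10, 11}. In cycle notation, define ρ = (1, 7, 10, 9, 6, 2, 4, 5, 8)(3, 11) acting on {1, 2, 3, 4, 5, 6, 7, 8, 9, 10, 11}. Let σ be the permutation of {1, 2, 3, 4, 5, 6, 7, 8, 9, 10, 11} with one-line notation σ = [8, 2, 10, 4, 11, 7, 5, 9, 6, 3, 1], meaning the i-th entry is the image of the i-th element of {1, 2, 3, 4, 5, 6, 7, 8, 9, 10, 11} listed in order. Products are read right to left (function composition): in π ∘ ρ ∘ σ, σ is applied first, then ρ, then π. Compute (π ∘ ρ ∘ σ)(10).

1

(π ∘ ρ ∘ σ)(10) = π(ρ(σ(10))). σ(10) = 3, then ρ(3) = 11, then π(11) = 1, so the result is 1.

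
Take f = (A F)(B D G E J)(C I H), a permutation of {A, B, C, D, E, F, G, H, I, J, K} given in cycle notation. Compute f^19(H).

C

H lies in the 3-cycle (C I H).
Since the cycle has length 3, f^19 acts on it the same as f^1 (19 mod 3 = 1).
Stepping 1 place around the cycle: H → C.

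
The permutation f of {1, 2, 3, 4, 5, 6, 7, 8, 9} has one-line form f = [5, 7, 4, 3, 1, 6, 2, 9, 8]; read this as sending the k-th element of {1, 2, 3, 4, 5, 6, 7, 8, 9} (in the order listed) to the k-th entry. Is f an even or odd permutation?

In disjoint-cycle form the cycle lengths are 2, 2, 2, 2, 1.
A cycle of length ℓ contributes ℓ−1 transpositions, so f is a product of 1 + 1 + 1 + 1 = 4 transpositions — even.

even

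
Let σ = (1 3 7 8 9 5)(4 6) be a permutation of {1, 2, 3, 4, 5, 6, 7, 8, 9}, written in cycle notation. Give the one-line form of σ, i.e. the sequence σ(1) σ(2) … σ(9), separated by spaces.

Image by image: 1↦3, 2↦2, 3↦7, 4↦6, 5↦1, 6↦4, 7↦8, 8↦9, 9↦5.
So the one-line form is 3 2 7 6 1 4 8 9 5.

3 2 7 6 1 4 8 9 5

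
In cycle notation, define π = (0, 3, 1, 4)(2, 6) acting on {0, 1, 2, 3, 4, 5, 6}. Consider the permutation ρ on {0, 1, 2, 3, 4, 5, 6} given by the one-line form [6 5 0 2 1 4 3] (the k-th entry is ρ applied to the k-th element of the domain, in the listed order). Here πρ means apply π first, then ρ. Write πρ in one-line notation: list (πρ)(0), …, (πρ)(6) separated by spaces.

(πρ)(x) = ρ(π(x)). Computing each image: ρ(π(0)) = ρ(3) = 2, ρ(π(1)) = ρ(4) = 1, ρ(π(2)) = ρ(6) = 3, ρ(π(3)) = ρ(1) = 5, ρ(π(4)) = ρ(0) = 6, ρ(π(5)) = ρ(5) = 4, ρ(π(6)) = ρ(2) = 0.
Hence πρ = [2 1 3 5 6 4 0].

2 1 3 5 6 4 0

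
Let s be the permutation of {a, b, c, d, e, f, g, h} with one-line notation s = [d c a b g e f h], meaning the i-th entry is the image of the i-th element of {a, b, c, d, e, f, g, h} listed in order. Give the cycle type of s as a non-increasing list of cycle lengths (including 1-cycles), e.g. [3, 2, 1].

The disjoint cycles are (a d b c)(e g f)(h), with lengths 4, 3, 1 in non-increasing order.

[4, 3, 1]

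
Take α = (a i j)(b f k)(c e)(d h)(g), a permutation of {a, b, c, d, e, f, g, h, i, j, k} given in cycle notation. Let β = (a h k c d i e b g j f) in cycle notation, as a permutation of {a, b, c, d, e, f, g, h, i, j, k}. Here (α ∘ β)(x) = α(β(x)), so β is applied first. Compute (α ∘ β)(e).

β(e) = b, then α(b) = f; composing gives (α ∘ β)(e) = f.

f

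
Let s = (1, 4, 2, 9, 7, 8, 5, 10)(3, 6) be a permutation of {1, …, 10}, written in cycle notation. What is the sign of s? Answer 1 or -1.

The cycle lengths are 8, 2.
A cycle is odd iff its length is even; s has 2 even-length cycles, so sgn(s) = (−1)^2 and s is even.

1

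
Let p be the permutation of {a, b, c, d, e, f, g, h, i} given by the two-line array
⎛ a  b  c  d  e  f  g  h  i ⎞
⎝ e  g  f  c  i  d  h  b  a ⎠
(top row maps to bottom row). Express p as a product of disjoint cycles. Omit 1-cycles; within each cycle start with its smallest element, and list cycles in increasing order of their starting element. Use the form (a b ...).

From a: a → e → i → a, closing the cycle (a e i).
Continuing from each remaining unvisited element yields (a e i)(b g h)(c f d).

(a e i)(b g h)(c f d)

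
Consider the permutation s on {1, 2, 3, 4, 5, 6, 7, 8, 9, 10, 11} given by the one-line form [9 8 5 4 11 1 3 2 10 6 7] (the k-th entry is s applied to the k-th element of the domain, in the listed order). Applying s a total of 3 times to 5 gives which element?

Tracing 5 → 11 → … returns to 5 after 4 steps, so 5 lies in a 4-cycle (3 5 11 7).
Advancing 3 steps from 5: 5 → 11 → 7 → 3.

3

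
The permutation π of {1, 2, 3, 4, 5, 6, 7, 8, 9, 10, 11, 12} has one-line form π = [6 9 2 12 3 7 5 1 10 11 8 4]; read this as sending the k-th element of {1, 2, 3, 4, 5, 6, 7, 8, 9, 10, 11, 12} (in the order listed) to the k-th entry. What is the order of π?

Writing π as disjoint cycles, the cycle lengths are 10, 2.
The order is lcm(10, 2) = 10.

10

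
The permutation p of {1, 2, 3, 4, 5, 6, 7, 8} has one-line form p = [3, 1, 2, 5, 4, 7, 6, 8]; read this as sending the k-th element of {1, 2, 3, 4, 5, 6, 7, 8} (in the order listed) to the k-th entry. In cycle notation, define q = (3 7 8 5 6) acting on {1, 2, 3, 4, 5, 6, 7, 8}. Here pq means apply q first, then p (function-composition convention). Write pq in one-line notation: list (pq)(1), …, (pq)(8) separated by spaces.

(pq)(x) = p(q(x)). Computing each image: p(q(1)) = p(1) = 3, p(q(2)) = p(2) = 1, p(q(3)) = p(7) = 6, p(q(4)) = p(4) = 5, p(q(5)) = p(6) = 7, p(q(6)) = p(3) = 2, p(q(7)) = p(8) = 8, p(q(8)) = p(5) = 4.
Hence pq = [3 1 6 5 7 2 8 4].

3 1 6 5 7 2 8 4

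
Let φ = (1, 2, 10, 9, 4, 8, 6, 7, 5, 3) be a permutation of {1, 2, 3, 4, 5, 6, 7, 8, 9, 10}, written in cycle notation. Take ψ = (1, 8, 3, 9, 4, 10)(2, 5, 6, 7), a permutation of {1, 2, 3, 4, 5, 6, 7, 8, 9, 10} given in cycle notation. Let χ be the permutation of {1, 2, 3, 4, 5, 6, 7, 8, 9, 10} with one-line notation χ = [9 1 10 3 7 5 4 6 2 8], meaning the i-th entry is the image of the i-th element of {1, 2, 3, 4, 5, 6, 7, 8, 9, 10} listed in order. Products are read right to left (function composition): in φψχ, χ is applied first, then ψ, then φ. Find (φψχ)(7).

9

(φψχ)(7) = φ(ψ(χ(7))). χ(7) = 4, then ψ(4) = 10, then φ(10) = 9, so the result is 9.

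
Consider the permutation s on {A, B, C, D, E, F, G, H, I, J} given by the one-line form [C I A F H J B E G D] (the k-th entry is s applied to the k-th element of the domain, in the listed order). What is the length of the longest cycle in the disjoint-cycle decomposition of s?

Decomposing into disjoint cycles gives (A, C)(B, I, G)(D, F, J)(E, H); the longest has length 3.

3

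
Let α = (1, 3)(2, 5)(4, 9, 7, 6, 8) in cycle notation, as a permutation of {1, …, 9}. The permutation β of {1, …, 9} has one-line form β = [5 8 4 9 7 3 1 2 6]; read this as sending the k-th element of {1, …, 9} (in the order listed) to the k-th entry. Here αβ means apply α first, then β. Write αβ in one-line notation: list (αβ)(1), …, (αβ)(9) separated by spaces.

4 7 5 6 8 2 3 9 1

For each element, apply α then β: 1 → 3 → 4; 2 → 5 → 7; 3 → 1 → 5; 4 → 9 → 6; 5 → 2 → 8; 6 → 8 → 2; 7 → 6 → 3; 8 → 4 → 9; 9 → 7 → 1.
Collecting the images, αβ = [4 7 5 6 8 2 3 9 1].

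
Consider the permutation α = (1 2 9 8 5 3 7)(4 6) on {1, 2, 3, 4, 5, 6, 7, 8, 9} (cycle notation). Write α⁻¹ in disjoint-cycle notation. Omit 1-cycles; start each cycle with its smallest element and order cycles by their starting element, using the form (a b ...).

If α sends a → b within a cycle, α⁻¹ sends b → a; equivalently, reverse each cycle.
After reversing and putting each cycle's least element first, α⁻¹ = (1 7 3 5 8 9 2)(4 6).

(1 7 3 5 8 9 2)(4 6)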